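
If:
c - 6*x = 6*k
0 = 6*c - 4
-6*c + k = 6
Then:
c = 2/3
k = 10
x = -89/9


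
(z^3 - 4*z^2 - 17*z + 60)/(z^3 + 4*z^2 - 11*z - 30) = (z^2 - z - 20)/(z^2 + 7*z + 10)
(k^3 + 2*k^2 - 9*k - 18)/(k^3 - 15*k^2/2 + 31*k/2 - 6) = 2*(k^2 + 5*k + 6)/(2*k^2 - 9*k + 4)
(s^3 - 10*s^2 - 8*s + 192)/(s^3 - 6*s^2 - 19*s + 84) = (s^2 - 14*s + 48)/(s^2 - 10*s + 21)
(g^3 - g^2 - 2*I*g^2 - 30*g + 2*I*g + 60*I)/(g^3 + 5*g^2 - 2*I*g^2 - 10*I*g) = (g - 6)/g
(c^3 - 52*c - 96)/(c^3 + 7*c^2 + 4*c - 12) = (c - 8)/(c - 1)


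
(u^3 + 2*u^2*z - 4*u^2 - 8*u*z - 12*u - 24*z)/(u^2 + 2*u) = u + 2*z - 6 - 12*z/u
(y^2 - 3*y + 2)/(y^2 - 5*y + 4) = (y - 2)/(y - 4)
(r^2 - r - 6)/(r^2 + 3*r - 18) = (r + 2)/(r + 6)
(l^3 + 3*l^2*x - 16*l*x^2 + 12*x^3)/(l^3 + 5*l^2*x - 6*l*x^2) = (l - 2*x)/l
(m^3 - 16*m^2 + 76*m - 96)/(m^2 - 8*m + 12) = m - 8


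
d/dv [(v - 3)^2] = 2*v - 6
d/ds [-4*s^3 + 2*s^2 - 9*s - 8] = -12*s^2 + 4*s - 9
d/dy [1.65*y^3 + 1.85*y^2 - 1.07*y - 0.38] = 4.95*y^2 + 3.7*y - 1.07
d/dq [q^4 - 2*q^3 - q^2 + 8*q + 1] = 4*q^3 - 6*q^2 - 2*q + 8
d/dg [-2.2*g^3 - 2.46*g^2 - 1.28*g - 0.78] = -6.6*g^2 - 4.92*g - 1.28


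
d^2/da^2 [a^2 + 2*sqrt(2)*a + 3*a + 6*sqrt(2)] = 2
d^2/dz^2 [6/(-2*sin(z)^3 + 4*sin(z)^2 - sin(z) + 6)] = 6*(36*sin(z)^6 - 88*sin(z)^5 + 20*sin(z)^4 + 224*sin(z)^3 - 203*sin(z)^2 - 42*sin(z) + 46)/(2*sin(z)^3 - 4*sin(z)^2 + sin(z) - 6)^3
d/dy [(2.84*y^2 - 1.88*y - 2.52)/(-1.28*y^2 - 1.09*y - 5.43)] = (-5.502*y^2 - 37.2936*y + 7.4616)/(1.6384*y^4 + 2.7904*y^3 + 15.0889*y^2 + 11.8374*y + 29.4849)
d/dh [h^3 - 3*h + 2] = 3*h^2 - 3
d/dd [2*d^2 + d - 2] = 4*d + 1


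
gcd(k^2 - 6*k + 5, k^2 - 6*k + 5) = k^2 - 6*k + 5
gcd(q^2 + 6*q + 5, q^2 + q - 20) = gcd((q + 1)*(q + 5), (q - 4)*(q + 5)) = q + 5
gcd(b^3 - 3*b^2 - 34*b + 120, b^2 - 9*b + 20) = b^2 - 9*b + 20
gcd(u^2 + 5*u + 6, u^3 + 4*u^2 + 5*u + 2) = u + 2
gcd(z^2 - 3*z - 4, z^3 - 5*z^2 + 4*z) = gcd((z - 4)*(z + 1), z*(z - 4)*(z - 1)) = z - 4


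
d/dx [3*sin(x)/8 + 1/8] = 3*cos(x)/8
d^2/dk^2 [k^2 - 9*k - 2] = 2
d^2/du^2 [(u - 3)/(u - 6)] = 6/(u - 6)^3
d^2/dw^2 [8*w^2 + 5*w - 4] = 16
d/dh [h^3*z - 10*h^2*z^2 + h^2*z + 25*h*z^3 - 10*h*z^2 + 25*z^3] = z*(3*h^2 - 20*h*z + 2*h + 25*z^2 - 10*z)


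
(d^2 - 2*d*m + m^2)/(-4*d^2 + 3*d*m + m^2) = (-d + m)/(4*d + m)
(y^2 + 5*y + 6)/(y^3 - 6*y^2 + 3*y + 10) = (y^2 + 5*y + 6)/(y^3 - 6*y^2 + 3*y + 10)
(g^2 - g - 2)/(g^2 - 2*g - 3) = (g - 2)/(g - 3)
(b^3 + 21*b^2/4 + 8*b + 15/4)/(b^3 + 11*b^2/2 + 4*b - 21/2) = (4*b^2 + 9*b + 5)/(2*(2*b^2 + 5*b - 7))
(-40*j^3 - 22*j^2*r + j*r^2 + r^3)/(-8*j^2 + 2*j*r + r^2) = (-10*j^2 - 3*j*r + r^2)/(-2*j + r)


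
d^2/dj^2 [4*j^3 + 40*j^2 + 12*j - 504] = 24*j + 80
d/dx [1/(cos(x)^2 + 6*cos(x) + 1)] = 2*(cos(x) + 3)*sin(x)/(cos(x)^2 + 6*cos(x) + 1)^2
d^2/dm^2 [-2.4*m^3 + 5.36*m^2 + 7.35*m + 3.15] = 10.72 - 14.4*m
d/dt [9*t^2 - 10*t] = 18*t - 10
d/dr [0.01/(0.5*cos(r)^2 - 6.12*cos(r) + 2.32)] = (0.01*cos(r) - 0.0612)*sin(r)/(0.5*cos(r)^2 - 6.12*cos(r) + 2.32)^2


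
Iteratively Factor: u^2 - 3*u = (u)*(u - 3)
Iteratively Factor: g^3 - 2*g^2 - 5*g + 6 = (g - 3)*(g^2 + g - 2) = (g - 3)*(g + 2)*(g - 1)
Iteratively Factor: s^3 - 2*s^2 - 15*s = (s + 3)*(s^2 - 5*s) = s*(s + 3)*(s - 5)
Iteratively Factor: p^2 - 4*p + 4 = (p - 2)*(p - 2)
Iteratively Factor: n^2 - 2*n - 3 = (n + 1)*(n - 3)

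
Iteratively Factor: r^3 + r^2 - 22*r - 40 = (r + 2)*(r^2 - r - 20) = (r + 2)*(r + 4)*(r - 5)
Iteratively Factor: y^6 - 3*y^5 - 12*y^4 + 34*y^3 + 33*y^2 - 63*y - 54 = (y + 1)*(y^5 - 4*y^4 - 8*y^3 + 42*y^2 - 9*y - 54) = (y - 3)*(y + 1)*(y^4 - y^3 - 11*y^2 + 9*y + 18) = (y - 3)^2*(y + 1)*(y^3 + 2*y^2 - 5*y - 6) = (y - 3)^2*(y + 1)*(y + 3)*(y^2 - y - 2) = (y - 3)^2*(y + 1)^2*(y + 3)*(y - 2)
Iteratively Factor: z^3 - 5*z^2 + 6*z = (z - 2)*(z^2 - 3*z) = z*(z - 2)*(z - 3)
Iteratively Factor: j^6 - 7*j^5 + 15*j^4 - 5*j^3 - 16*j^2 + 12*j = (j)*(j^5 - 7*j^4 + 15*j^3 - 5*j^2 - 16*j + 12) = j*(j - 2)*(j^4 - 5*j^3 + 5*j^2 + 5*j - 6) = j*(j - 2)*(j - 1)*(j^3 - 4*j^2 + j + 6) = j*(j - 2)*(j - 1)*(j + 1)*(j^2 - 5*j + 6) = j*(j - 2)^2*(j - 1)*(j + 1)*(j - 3)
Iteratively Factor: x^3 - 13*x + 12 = (x + 4)*(x^2 - 4*x + 3) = (x - 3)*(x + 4)*(x - 1)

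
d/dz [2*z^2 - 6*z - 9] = 4*z - 6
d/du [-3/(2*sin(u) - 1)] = 6*cos(u)/(2*sin(u) - 1)^2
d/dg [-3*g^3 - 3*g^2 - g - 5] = -9*g^2 - 6*g - 1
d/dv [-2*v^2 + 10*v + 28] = 10 - 4*v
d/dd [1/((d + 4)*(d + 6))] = 2*(-d - 5)/(d^4 + 20*d^3 + 148*d^2 + 480*d + 576)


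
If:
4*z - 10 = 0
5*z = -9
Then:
No Solution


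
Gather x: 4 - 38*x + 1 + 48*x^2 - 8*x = 48*x^2 - 46*x + 5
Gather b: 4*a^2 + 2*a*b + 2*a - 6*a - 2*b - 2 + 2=4*a^2 - 4*a + b*(2*a - 2)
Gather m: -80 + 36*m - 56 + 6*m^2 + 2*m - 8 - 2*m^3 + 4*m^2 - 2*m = -2*m^3 + 10*m^2 + 36*m - 144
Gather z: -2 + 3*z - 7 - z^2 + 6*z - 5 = -z^2 + 9*z - 14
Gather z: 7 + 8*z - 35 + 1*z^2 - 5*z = z^2 + 3*z - 28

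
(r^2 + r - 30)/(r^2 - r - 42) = (r - 5)/(r - 7)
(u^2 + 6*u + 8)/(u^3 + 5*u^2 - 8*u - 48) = (u + 2)/(u^2 + u - 12)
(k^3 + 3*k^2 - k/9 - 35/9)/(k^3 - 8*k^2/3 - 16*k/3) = (-9*k^3 - 27*k^2 + k + 35)/(3*k*(-3*k^2 + 8*k + 16))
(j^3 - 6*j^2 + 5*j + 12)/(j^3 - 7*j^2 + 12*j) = (j + 1)/j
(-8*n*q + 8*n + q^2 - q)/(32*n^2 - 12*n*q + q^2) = (q - 1)/(-4*n + q)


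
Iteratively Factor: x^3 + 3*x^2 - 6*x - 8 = (x + 4)*(x^2 - x - 2) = (x - 2)*(x + 4)*(x + 1)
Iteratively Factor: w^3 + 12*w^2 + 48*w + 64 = (w + 4)*(w^2 + 8*w + 16) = (w + 4)^2*(w + 4)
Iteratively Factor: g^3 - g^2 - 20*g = (g)*(g^2 - g - 20) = g*(g + 4)*(g - 5)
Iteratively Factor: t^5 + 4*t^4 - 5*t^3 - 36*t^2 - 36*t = (t + 3)*(t^4 + t^3 - 8*t^2 - 12*t) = (t + 2)*(t + 3)*(t^3 - t^2 - 6*t) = t*(t + 2)*(t + 3)*(t^2 - t - 6) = t*(t + 2)^2*(t + 3)*(t - 3)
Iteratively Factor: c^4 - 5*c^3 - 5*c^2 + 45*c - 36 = (c - 1)*(c^3 - 4*c^2 - 9*c + 36) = (c - 4)*(c - 1)*(c^2 - 9) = (c - 4)*(c - 1)*(c + 3)*(c - 3)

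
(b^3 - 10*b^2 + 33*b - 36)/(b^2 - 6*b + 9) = b - 4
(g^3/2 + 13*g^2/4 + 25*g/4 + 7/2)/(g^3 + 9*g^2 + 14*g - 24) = (2*g^3 + 13*g^2 + 25*g + 14)/(4*(g^3 + 9*g^2 + 14*g - 24))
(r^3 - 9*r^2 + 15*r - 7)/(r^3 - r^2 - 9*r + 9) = (r^2 - 8*r + 7)/(r^2 - 9)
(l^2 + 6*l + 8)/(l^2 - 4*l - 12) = (l + 4)/(l - 6)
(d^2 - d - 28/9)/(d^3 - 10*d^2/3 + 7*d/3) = (d + 4/3)/(d*(d - 1))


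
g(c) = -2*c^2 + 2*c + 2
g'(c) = 2 - 4*c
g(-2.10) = -11.02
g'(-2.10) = 10.40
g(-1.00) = -2.00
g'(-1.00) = 6.00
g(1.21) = 1.49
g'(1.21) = -2.84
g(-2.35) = -13.74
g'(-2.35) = 11.40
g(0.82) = 2.30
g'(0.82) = -1.28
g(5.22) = -42.06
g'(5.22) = -18.88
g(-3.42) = -28.23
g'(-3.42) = 15.68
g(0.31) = 2.43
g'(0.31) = 0.76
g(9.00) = -142.00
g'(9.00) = -34.00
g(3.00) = -10.00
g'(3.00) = -10.00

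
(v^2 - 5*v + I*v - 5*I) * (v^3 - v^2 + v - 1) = v^5 - 6*v^4 + I*v^4 + 6*v^3 - 6*I*v^3 - 6*v^2 + 6*I*v^2 + 5*v - 6*I*v + 5*I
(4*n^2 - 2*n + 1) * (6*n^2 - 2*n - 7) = 24*n^4 - 20*n^3 - 18*n^2 + 12*n - 7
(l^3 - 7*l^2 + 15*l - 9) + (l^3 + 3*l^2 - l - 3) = 2*l^3 - 4*l^2 + 14*l - 12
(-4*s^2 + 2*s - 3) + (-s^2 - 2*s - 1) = -5*s^2 - 4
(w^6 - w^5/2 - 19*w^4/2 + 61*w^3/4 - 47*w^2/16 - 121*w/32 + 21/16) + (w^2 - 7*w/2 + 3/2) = w^6 - w^5/2 - 19*w^4/2 + 61*w^3/4 - 31*w^2/16 - 233*w/32 + 45/16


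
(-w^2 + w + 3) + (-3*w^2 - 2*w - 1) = -4*w^2 - w + 2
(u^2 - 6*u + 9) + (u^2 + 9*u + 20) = 2*u^2 + 3*u + 29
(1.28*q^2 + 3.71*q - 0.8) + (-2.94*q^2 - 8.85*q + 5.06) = -1.66*q^2 - 5.14*q + 4.26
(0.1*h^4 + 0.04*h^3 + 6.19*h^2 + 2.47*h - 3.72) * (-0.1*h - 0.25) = -0.01*h^5 - 0.029*h^4 - 0.629*h^3 - 1.7945*h^2 - 0.2455*h + 0.93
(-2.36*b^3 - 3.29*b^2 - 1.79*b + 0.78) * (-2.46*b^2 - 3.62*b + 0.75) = 5.8056*b^5 + 16.6366*b^4 + 14.5432*b^3 + 2.0935*b^2 - 4.1661*b + 0.585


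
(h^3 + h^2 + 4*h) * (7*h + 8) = 7*h^4 + 15*h^3 + 36*h^2 + 32*h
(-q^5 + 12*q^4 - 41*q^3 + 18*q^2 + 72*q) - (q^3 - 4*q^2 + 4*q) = -q^5 + 12*q^4 - 42*q^3 + 22*q^2 + 68*q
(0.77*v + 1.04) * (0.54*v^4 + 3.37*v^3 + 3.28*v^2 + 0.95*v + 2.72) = 0.4158*v^5 + 3.1565*v^4 + 6.0304*v^3 + 4.1427*v^2 + 3.0824*v + 2.8288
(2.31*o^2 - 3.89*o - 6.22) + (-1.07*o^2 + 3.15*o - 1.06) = 1.24*o^2 - 0.74*o - 7.28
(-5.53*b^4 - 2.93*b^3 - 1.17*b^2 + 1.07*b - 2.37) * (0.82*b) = -4.5346*b^5 - 2.4026*b^4 - 0.9594*b^3 + 0.8774*b^2 - 1.9434*b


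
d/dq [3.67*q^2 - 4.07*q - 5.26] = 7.34*q - 4.07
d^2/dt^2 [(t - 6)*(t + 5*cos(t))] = (30 - 5*t)*cos(t) - 10*sin(t) + 2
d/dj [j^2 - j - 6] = 2*j - 1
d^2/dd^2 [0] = 0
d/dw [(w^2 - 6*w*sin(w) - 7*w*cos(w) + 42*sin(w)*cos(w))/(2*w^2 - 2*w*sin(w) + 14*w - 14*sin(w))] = ((w^2 - 6*w*sin(w) - 7*w*cos(w) + 21*sin(2*w))*(w*cos(w) - 2*w + sin(w) + 7*cos(w) - 7) + (w^2 - w*sin(w) + 7*w - 7*sin(w))*(7*w*sin(w) - 6*w*cos(w) + 2*w - 6*sin(w) - 7*cos(w) + 42*cos(2*w)))/(2*(w + 7)^2*(w - sin(w))^2)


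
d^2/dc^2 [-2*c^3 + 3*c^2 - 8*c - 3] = 6 - 12*c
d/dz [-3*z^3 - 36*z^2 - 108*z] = -9*z^2 - 72*z - 108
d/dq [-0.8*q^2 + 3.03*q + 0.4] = 3.03 - 1.6*q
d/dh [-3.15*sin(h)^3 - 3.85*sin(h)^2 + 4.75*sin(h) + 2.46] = (-9.45*sin(h)^2 - 7.7*sin(h) + 4.75)*cos(h)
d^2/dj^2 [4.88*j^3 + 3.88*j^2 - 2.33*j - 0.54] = 29.28*j + 7.76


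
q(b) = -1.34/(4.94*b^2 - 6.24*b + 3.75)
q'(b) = -1.34*(6.24 - 9.88*b)/(4.94*b^2 - 6.24*b + 3.75)^2 = (13.2392*b - 8.3616)/(4.94*b^2 - 6.24*b + 3.75)^2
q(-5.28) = -0.01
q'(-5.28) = -0.00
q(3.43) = -0.03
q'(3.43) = 0.02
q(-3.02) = -0.02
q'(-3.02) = -0.01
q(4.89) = -0.01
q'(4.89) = 0.01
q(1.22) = -0.38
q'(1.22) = 0.64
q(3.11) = -0.04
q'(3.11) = 0.03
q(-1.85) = -0.04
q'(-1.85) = -0.03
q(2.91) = -0.05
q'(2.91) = 0.04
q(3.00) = -0.05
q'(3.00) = 0.04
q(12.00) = -0.00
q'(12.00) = 0.00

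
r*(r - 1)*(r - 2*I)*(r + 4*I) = r^4 - r^3 + 2*I*r^3 + 8*r^2 - 2*I*r^2 - 8*r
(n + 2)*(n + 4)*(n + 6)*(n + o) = n^4 + n^3*o + 12*n^3 + 12*n^2*o + 44*n^2 + 44*n*o + 48*n + 48*o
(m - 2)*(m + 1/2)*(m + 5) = m^3 + 7*m^2/2 - 17*m/2 - 5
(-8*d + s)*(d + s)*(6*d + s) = -48*d^3 - 50*d^2*s - d*s^2 + s^3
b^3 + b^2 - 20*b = b*(b - 4)*(b + 5)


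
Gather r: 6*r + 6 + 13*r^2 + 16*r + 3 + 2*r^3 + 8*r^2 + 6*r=2*r^3 + 21*r^2 + 28*r + 9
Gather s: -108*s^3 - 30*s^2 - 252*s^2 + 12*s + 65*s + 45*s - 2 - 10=-108*s^3 - 282*s^2 + 122*s - 12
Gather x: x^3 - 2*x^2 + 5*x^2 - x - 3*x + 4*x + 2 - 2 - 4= x^3 + 3*x^2 - 4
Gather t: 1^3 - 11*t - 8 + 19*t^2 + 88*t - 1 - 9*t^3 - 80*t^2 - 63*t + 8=-9*t^3 - 61*t^2 + 14*t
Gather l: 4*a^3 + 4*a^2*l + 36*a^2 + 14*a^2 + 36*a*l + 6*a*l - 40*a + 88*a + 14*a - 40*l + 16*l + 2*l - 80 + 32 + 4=4*a^3 + 50*a^2 + 62*a + l*(4*a^2 + 42*a - 22) - 44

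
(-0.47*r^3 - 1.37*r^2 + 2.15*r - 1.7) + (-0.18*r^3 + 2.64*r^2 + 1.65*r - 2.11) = -0.65*r^3 + 1.27*r^2 + 3.8*r - 3.81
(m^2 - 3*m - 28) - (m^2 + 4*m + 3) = -7*m - 31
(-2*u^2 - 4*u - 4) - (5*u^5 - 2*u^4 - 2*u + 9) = -5*u^5 + 2*u^4 - 2*u^2 - 2*u - 13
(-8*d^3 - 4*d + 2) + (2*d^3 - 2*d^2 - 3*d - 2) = -6*d^3 - 2*d^2 - 7*d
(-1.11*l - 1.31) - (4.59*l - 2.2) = 0.89 - 5.7*l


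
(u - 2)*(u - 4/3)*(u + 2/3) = u^3 - 8*u^2/3 + 4*u/9 + 16/9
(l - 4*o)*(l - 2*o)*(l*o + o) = l^3*o - 6*l^2*o^2 + l^2*o + 8*l*o^3 - 6*l*o^2 + 8*o^3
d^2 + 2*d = d*(d + 2)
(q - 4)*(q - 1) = q^2 - 5*q + 4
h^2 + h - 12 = (h - 3)*(h + 4)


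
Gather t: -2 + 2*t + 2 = 2*t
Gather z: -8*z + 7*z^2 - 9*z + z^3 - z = z^3 + 7*z^2 - 18*z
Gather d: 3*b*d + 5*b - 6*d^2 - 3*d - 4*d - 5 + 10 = 5*b - 6*d^2 + d*(3*b - 7) + 5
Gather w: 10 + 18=28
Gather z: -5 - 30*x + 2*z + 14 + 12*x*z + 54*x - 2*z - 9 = 12*x*z + 24*x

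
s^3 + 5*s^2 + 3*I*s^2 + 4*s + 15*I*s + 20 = (s + 5)*(s - I)*(s + 4*I)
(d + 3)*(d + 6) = d^2 + 9*d + 18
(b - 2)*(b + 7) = b^2 + 5*b - 14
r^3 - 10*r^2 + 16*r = r*(r - 8)*(r - 2)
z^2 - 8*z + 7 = (z - 7)*(z - 1)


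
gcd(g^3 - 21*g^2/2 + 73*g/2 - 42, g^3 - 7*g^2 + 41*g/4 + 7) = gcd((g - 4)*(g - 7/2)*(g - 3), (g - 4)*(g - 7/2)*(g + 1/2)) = g^2 - 15*g/2 + 14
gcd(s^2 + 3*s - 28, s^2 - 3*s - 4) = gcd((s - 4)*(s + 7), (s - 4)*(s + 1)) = s - 4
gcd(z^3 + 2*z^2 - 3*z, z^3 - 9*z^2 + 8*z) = z^2 - z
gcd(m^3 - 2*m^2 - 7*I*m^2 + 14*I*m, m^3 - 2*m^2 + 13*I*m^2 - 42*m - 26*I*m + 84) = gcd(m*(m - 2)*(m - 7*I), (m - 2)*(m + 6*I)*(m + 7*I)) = m - 2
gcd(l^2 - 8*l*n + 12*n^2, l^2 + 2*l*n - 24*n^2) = 1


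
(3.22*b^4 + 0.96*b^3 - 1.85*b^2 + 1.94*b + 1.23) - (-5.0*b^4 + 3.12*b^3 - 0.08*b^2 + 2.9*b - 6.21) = 8.22*b^4 - 2.16*b^3 - 1.77*b^2 - 0.96*b + 7.44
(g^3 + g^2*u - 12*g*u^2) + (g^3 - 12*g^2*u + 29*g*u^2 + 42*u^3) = 2*g^3 - 11*g^2*u + 17*g*u^2 + 42*u^3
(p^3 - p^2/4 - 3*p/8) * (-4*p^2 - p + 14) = -4*p^5 + 63*p^3/4 - 25*p^2/8 - 21*p/4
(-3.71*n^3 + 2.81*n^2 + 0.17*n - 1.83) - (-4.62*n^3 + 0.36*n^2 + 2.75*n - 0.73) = 0.91*n^3 + 2.45*n^2 - 2.58*n - 1.1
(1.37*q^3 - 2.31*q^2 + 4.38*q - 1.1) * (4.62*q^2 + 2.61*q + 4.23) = 6.3294*q^5 - 7.0965*q^4 + 20.0016*q^3 - 3.4215*q^2 + 15.6564*q - 4.653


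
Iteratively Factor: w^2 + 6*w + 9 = (w + 3)*(w + 3)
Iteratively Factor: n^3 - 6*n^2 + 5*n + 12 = (n - 3)*(n^2 - 3*n - 4) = (n - 3)*(n + 1)*(n - 4)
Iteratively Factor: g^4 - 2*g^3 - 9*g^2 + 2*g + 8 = (g + 1)*(g^3 - 3*g^2 - 6*g + 8) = (g + 1)*(g + 2)*(g^2 - 5*g + 4) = (g - 1)*(g + 1)*(g + 2)*(g - 4)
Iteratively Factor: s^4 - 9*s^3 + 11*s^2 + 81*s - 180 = (s - 5)*(s^3 - 4*s^2 - 9*s + 36) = (s - 5)*(s + 3)*(s^2 - 7*s + 12) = (s - 5)*(s - 3)*(s + 3)*(s - 4)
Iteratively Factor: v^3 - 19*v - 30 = (v + 2)*(v^2 - 2*v - 15) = (v - 5)*(v + 2)*(v + 3)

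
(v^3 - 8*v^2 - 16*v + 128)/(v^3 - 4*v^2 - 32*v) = (v - 4)/v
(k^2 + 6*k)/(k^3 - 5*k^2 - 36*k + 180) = k/(k^2 - 11*k + 30)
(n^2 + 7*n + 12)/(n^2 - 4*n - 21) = (n + 4)/(n - 7)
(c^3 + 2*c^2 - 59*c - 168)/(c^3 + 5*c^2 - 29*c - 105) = (c - 8)/(c - 5)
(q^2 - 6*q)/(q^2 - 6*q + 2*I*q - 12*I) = q/(q + 2*I)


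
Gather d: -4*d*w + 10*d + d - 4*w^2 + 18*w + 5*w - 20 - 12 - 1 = d*(11 - 4*w) - 4*w^2 + 23*w - 33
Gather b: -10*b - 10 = -10*b - 10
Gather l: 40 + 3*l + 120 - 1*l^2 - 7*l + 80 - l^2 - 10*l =-2*l^2 - 14*l + 240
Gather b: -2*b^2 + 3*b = -2*b^2 + 3*b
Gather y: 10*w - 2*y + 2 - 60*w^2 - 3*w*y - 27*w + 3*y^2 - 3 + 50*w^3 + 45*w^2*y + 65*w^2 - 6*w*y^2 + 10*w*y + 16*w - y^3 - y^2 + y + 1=50*w^3 + 5*w^2 - w - y^3 + y^2*(2 - 6*w) + y*(45*w^2 + 7*w - 1)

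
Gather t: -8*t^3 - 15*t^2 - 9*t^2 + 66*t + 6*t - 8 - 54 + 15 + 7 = -8*t^3 - 24*t^2 + 72*t - 40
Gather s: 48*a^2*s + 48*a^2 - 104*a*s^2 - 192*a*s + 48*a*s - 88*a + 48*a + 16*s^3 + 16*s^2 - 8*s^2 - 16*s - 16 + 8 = 48*a^2 - 40*a + 16*s^3 + s^2*(8 - 104*a) + s*(48*a^2 - 144*a - 16) - 8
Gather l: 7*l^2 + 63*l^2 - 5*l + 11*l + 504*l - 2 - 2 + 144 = 70*l^2 + 510*l + 140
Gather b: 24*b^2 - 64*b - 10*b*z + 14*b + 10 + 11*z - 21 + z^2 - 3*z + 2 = 24*b^2 + b*(-10*z - 50) + z^2 + 8*z - 9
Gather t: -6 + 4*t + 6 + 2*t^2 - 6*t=2*t^2 - 2*t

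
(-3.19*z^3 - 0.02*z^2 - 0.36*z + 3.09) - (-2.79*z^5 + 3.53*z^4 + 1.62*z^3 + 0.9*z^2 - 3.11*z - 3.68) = 2.79*z^5 - 3.53*z^4 - 4.81*z^3 - 0.92*z^2 + 2.75*z + 6.77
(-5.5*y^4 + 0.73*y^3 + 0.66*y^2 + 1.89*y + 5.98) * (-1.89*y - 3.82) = 10.395*y^5 + 19.6303*y^4 - 4.036*y^3 - 6.0933*y^2 - 18.522*y - 22.8436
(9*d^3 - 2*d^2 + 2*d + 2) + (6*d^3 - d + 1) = 15*d^3 - 2*d^2 + d + 3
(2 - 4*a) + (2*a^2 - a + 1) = 2*a^2 - 5*a + 3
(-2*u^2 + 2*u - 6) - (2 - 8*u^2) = 6*u^2 + 2*u - 8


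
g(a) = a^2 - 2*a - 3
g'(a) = 2*a - 2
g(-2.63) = 9.18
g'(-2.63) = -7.26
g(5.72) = 18.28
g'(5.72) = 9.44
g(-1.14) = 0.58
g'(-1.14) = -4.28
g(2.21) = -2.54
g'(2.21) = 2.42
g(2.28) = -2.36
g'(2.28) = 2.56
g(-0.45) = -1.90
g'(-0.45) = -2.90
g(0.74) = -3.93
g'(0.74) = -0.52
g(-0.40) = -2.04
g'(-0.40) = -2.80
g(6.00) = 21.00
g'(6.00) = 10.00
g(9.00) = 60.00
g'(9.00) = 16.00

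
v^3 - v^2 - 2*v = v*(v - 2)*(v + 1)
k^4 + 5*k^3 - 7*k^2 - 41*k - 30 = (k - 3)*(k + 1)*(k + 2)*(k + 5)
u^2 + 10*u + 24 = (u + 4)*(u + 6)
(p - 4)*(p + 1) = p^2 - 3*p - 4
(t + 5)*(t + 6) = t^2 + 11*t + 30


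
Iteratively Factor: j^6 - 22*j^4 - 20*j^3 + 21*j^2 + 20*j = (j - 1)*(j^5 + j^4 - 21*j^3 - 41*j^2 - 20*j) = (j - 1)*(j + 1)*(j^4 - 21*j^2 - 20*j) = (j - 1)*(j + 1)^2*(j^3 - j^2 - 20*j) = j*(j - 1)*(j + 1)^2*(j^2 - j - 20) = j*(j - 5)*(j - 1)*(j + 1)^2*(j + 4)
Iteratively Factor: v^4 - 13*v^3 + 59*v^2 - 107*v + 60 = (v - 5)*(v^3 - 8*v^2 + 19*v - 12) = (v - 5)*(v - 1)*(v^2 - 7*v + 12) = (v - 5)*(v - 4)*(v - 1)*(v - 3)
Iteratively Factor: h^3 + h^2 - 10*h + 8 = (h + 4)*(h^2 - 3*h + 2) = (h - 2)*(h + 4)*(h - 1)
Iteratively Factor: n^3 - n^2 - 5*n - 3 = (n + 1)*(n^2 - 2*n - 3) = (n + 1)^2*(n - 3)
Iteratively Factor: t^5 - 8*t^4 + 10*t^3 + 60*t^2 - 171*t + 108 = (t - 1)*(t^4 - 7*t^3 + 3*t^2 + 63*t - 108) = (t - 3)*(t - 1)*(t^3 - 4*t^2 - 9*t + 36) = (t - 4)*(t - 3)*(t - 1)*(t^2 - 9) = (t - 4)*(t - 3)*(t - 1)*(t + 3)*(t - 3)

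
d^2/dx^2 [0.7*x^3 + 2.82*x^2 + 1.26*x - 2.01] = 4.2*x + 5.64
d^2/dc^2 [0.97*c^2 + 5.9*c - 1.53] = 1.94000000000000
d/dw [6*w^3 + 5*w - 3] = 18*w^2 + 5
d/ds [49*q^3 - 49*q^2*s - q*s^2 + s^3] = -49*q^2 - 2*q*s + 3*s^2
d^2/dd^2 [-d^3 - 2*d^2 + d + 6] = -6*d - 4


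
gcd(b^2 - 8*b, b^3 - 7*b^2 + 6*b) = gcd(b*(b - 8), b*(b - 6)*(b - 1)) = b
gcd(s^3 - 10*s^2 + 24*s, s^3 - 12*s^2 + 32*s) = s^2 - 4*s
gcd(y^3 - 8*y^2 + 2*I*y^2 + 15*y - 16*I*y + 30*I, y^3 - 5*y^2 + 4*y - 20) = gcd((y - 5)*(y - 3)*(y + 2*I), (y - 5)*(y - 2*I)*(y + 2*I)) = y^2 + y*(-5 + 2*I) - 10*I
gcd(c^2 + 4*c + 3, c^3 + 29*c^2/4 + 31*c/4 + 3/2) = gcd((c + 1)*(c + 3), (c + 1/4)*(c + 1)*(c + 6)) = c + 1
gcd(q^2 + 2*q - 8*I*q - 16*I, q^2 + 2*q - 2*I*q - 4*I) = q + 2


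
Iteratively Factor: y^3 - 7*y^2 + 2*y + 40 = (y + 2)*(y^2 - 9*y + 20) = (y - 4)*(y + 2)*(y - 5)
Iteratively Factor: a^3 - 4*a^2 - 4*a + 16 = (a + 2)*(a^2 - 6*a + 8) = (a - 2)*(a + 2)*(a - 4)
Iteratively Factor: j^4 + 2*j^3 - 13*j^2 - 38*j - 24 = (j + 2)*(j^3 - 13*j - 12) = (j + 1)*(j + 2)*(j^2 - j - 12) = (j - 4)*(j + 1)*(j + 2)*(j + 3)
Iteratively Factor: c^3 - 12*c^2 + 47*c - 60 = (c - 3)*(c^2 - 9*c + 20) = (c - 4)*(c - 3)*(c - 5)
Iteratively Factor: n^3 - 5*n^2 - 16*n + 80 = (n - 4)*(n^2 - n - 20) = (n - 5)*(n - 4)*(n + 4)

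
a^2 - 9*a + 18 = (a - 6)*(a - 3)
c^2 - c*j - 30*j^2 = (c - 6*j)*(c + 5*j)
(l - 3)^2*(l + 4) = l^3 - 2*l^2 - 15*l + 36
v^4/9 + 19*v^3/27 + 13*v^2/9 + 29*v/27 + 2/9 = (v/3 + 1/3)*(v/3 + 1)*(v + 1/3)*(v + 2)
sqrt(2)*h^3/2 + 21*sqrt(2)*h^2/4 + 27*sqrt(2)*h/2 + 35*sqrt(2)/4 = (h + 5/2)*(h + 7)*(sqrt(2)*h/2 + sqrt(2)/2)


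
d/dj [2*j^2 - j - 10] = 4*j - 1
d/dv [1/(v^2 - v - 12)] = (1 - 2*v)/(-v^2 + v + 12)^2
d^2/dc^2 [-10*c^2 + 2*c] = -20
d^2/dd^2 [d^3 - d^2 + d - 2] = 6*d - 2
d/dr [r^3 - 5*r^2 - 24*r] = 3*r^2 - 10*r - 24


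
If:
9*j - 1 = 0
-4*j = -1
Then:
No Solution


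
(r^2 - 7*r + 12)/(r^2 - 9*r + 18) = (r - 4)/(r - 6)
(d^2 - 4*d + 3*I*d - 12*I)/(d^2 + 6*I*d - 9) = (d - 4)/(d + 3*I)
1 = 1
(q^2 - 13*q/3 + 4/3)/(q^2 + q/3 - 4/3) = (3*q^2 - 13*q + 4)/(3*q^2 + q - 4)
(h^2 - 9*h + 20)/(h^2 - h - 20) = (h - 4)/(h + 4)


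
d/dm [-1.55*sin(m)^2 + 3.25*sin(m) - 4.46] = (3.25 - 3.1*sin(m))*cos(m)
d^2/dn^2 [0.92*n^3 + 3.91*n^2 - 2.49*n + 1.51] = 5.52*n + 7.82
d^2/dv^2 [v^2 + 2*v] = 2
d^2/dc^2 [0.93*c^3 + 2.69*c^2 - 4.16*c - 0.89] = 5.58*c + 5.38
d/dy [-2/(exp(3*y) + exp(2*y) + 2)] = (6*exp(y) + 4)*exp(2*y)/(exp(3*y) + exp(2*y) + 2)^2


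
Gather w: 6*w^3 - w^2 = 6*w^3 - w^2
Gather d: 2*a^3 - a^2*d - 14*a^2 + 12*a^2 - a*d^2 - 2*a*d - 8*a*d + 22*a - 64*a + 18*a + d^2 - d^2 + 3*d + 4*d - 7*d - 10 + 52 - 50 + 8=2*a^3 - 2*a^2 - a*d^2 - 24*a + d*(-a^2 - 10*a)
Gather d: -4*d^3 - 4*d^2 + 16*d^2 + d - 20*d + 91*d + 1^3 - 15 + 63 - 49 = -4*d^3 + 12*d^2 + 72*d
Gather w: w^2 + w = w^2 + w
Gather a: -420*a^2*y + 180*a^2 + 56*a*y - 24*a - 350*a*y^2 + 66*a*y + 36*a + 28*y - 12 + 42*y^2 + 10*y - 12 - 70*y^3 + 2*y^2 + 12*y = a^2*(180 - 420*y) + a*(-350*y^2 + 122*y + 12) - 70*y^3 + 44*y^2 + 50*y - 24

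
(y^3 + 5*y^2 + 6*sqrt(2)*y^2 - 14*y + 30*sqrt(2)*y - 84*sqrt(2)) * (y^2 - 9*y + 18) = y^5 - 4*y^4 + 6*sqrt(2)*y^4 - 41*y^3 - 24*sqrt(2)*y^3 - 246*sqrt(2)*y^2 + 216*y^2 - 252*y + 1296*sqrt(2)*y - 1512*sqrt(2)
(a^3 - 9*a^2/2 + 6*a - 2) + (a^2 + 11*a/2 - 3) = a^3 - 7*a^2/2 + 23*a/2 - 5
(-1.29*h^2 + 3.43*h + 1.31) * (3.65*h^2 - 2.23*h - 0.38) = -4.7085*h^4 + 15.3962*h^3 - 2.3772*h^2 - 4.2247*h - 0.4978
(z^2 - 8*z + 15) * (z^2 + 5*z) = z^4 - 3*z^3 - 25*z^2 + 75*z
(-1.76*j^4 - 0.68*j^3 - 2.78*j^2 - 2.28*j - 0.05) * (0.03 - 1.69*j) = 2.9744*j^5 + 1.0964*j^4 + 4.6778*j^3 + 3.7698*j^2 + 0.0161*j - 0.0015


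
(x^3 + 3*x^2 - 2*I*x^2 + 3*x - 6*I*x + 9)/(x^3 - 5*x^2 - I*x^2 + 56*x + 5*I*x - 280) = (x^3 + x^2*(3 - 2*I) + x*(3 - 6*I) + 9)/(x^3 + x^2*(-5 - I) + x*(56 + 5*I) - 280)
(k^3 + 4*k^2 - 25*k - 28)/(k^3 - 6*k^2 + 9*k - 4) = (k^2 + 8*k + 7)/(k^2 - 2*k + 1)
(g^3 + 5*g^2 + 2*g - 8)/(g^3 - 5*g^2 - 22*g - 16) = (g^2 + 3*g - 4)/(g^2 - 7*g - 8)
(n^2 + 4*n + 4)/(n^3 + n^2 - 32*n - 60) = (n + 2)/(n^2 - n - 30)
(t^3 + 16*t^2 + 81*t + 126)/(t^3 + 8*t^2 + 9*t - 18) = (t + 7)/(t - 1)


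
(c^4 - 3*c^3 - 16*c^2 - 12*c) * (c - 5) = c^5 - 8*c^4 - c^3 + 68*c^2 + 60*c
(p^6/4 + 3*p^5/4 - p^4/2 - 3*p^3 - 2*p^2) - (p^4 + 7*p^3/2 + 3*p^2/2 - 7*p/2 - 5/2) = p^6/4 + 3*p^5/4 - 3*p^4/2 - 13*p^3/2 - 7*p^2/2 + 7*p/2 + 5/2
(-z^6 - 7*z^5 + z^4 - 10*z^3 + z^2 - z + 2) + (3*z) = -z^6 - 7*z^5 + z^4 - 10*z^3 + z^2 + 2*z + 2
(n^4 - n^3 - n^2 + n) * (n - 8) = n^5 - 9*n^4 + 7*n^3 + 9*n^2 - 8*n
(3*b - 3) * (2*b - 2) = 6*b^2 - 12*b + 6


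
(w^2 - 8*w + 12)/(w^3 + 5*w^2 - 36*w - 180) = (w - 2)/(w^2 + 11*w + 30)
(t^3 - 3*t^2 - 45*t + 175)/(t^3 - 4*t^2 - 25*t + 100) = (t^2 + 2*t - 35)/(t^2 + t - 20)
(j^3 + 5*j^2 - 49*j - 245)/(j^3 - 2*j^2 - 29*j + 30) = (j^2 - 49)/(j^2 - 7*j + 6)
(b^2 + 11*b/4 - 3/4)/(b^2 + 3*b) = (b - 1/4)/b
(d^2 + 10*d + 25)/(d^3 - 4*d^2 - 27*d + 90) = (d + 5)/(d^2 - 9*d + 18)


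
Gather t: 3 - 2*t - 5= -2*t - 2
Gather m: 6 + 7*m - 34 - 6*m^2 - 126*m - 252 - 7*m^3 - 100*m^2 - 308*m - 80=-7*m^3 - 106*m^2 - 427*m - 360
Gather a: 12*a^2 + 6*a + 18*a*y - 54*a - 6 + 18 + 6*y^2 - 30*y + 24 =12*a^2 + a*(18*y - 48) + 6*y^2 - 30*y + 36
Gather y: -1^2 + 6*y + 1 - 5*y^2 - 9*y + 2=-5*y^2 - 3*y + 2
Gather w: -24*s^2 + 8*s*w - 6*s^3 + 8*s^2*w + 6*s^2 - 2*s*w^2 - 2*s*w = -6*s^3 - 18*s^2 - 2*s*w^2 + w*(8*s^2 + 6*s)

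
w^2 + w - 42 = (w - 6)*(w + 7)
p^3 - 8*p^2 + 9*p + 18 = (p - 6)*(p - 3)*(p + 1)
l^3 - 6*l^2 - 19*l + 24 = (l - 8)*(l - 1)*(l + 3)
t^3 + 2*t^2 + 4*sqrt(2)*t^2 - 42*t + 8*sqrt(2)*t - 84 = (t + 2)*(t - 3*sqrt(2))*(t + 7*sqrt(2))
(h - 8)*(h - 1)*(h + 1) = h^3 - 8*h^2 - h + 8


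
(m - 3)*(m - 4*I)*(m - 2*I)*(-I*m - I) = -I*m^4 - 6*m^3 + 2*I*m^3 + 12*m^2 + 11*I*m^2 + 18*m - 16*I*m - 24*I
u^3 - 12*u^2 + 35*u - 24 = (u - 8)*(u - 3)*(u - 1)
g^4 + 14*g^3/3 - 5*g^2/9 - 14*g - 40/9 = (g - 5/3)*(g + 1/3)*(g + 2)*(g + 4)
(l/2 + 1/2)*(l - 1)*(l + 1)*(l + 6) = l^4/2 + 7*l^3/2 + 5*l^2/2 - 7*l/2 - 3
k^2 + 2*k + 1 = (k + 1)^2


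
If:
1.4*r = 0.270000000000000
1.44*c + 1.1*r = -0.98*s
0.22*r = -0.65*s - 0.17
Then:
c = 0.08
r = 0.19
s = -0.33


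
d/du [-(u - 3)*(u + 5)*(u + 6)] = -3*u^2 - 16*u + 3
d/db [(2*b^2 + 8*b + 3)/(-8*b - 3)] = 4*b*(-4*b - 3)/(64*b^2 + 48*b + 9)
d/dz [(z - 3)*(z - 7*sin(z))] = z + (3 - z)*(7*cos(z) - 1) - 7*sin(z)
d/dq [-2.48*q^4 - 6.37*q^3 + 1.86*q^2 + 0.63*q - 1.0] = -9.92*q^3 - 19.11*q^2 + 3.72*q + 0.63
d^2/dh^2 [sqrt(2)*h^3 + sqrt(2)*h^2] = sqrt(2)*(6*h + 2)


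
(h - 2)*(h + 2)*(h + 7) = h^3 + 7*h^2 - 4*h - 28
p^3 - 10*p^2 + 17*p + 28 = (p - 7)*(p - 4)*(p + 1)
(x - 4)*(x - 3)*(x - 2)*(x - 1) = x^4 - 10*x^3 + 35*x^2 - 50*x + 24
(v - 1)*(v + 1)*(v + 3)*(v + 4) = v^4 + 7*v^3 + 11*v^2 - 7*v - 12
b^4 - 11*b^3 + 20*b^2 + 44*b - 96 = (b - 8)*(b - 3)*(b - 2)*(b + 2)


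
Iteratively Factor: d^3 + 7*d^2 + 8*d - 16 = (d + 4)*(d^2 + 3*d - 4) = (d + 4)^2*(d - 1)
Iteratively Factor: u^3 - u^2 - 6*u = (u - 3)*(u^2 + 2*u) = u*(u - 3)*(u + 2)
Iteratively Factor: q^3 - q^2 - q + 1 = (q - 1)*(q^2 - 1) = (q - 1)*(q + 1)*(q - 1)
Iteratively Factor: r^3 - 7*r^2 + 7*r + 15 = (r + 1)*(r^2 - 8*r + 15) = (r - 5)*(r + 1)*(r - 3)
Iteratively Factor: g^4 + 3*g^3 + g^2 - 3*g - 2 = (g - 1)*(g^3 + 4*g^2 + 5*g + 2) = (g - 1)*(g + 2)*(g^2 + 2*g + 1) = (g - 1)*(g + 1)*(g + 2)*(g + 1)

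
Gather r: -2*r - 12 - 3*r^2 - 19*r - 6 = -3*r^2 - 21*r - 18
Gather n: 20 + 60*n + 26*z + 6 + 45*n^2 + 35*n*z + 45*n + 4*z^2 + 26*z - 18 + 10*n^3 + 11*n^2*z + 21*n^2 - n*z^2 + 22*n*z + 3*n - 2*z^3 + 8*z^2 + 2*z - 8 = 10*n^3 + n^2*(11*z + 66) + n*(-z^2 + 57*z + 108) - 2*z^3 + 12*z^2 + 54*z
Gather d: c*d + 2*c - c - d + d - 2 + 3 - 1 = c*d + c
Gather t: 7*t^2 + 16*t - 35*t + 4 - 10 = 7*t^2 - 19*t - 6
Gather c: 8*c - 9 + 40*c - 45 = 48*c - 54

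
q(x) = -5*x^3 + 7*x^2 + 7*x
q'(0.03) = 7.41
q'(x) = -15*x^2 + 14*x + 7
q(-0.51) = -1.09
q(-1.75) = 35.98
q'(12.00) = -1985.00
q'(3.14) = -96.93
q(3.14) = -63.80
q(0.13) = 1.02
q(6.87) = -1242.75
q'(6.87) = -604.77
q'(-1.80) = -66.80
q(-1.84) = 41.97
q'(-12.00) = -2321.00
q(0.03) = 0.22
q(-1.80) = 39.24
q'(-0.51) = -4.04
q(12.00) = -7548.00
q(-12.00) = 9564.00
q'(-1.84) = -69.54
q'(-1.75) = -63.44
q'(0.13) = 8.57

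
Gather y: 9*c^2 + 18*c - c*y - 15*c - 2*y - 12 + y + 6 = 9*c^2 + 3*c + y*(-c - 1) - 6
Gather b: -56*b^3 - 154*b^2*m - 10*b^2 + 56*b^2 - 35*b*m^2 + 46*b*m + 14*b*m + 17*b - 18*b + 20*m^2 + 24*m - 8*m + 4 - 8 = -56*b^3 + b^2*(46 - 154*m) + b*(-35*m^2 + 60*m - 1) + 20*m^2 + 16*m - 4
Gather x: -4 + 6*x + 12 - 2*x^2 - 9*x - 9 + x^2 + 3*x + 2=1 - x^2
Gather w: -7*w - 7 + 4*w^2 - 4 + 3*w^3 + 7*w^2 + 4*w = 3*w^3 + 11*w^2 - 3*w - 11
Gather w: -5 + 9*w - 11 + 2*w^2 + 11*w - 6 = 2*w^2 + 20*w - 22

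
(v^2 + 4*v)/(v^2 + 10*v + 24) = v/(v + 6)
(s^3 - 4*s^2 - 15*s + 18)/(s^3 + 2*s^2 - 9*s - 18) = (s^2 - 7*s + 6)/(s^2 - s - 6)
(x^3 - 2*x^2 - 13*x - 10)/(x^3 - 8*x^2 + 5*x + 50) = (x + 1)/(x - 5)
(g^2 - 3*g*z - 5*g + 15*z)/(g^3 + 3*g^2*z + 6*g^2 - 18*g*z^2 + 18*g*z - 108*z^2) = (g - 5)/(g^2 + 6*g*z + 6*g + 36*z)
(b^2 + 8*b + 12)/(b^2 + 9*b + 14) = (b + 6)/(b + 7)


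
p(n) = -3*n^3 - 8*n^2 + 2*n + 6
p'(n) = -9*n^2 - 16*n + 2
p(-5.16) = 194.84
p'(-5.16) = -155.07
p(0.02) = 6.04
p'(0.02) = 1.68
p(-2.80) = 3.54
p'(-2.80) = -23.76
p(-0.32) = 4.64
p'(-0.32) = 6.20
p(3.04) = -146.14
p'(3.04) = -129.81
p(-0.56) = 2.90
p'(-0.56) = 8.14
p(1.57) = -22.19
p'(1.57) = -45.30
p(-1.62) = -5.48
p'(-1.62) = 4.30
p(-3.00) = 9.00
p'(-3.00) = -31.00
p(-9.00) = 1527.00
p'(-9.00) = -583.00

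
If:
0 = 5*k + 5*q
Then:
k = -q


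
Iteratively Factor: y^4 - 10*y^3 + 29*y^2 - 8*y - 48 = (y - 3)*(y^3 - 7*y^2 + 8*y + 16) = (y - 4)*(y - 3)*(y^2 - 3*y - 4) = (y - 4)^2*(y - 3)*(y + 1)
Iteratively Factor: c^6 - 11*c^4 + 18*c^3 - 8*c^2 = (c + 4)*(c^5 - 4*c^4 + 5*c^3 - 2*c^2) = c*(c + 4)*(c^4 - 4*c^3 + 5*c^2 - 2*c) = c*(c - 2)*(c + 4)*(c^3 - 2*c^2 + c) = c^2*(c - 2)*(c + 4)*(c^2 - 2*c + 1) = c^2*(c - 2)*(c - 1)*(c + 4)*(c - 1)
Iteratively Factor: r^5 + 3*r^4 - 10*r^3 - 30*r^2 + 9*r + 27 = (r + 3)*(r^4 - 10*r^2 + 9) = (r + 1)*(r + 3)*(r^3 - r^2 - 9*r + 9) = (r - 1)*(r + 1)*(r + 3)*(r^2 - 9) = (r - 3)*(r - 1)*(r + 1)*(r + 3)*(r + 3)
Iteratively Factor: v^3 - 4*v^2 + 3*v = (v)*(v^2 - 4*v + 3) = v*(v - 1)*(v - 3)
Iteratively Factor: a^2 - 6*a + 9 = (a - 3)*(a - 3)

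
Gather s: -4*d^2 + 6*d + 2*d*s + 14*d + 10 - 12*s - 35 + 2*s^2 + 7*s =-4*d^2 + 20*d + 2*s^2 + s*(2*d - 5) - 25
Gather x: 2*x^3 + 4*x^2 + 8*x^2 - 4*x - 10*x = 2*x^3 + 12*x^2 - 14*x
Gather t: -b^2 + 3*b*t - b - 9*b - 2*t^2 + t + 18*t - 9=-b^2 - 10*b - 2*t^2 + t*(3*b + 19) - 9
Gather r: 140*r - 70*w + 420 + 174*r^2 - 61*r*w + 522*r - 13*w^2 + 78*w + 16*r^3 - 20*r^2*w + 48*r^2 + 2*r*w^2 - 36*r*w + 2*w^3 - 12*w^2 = 16*r^3 + r^2*(222 - 20*w) + r*(2*w^2 - 97*w + 662) + 2*w^3 - 25*w^2 + 8*w + 420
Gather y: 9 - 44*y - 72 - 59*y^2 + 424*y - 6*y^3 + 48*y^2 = -6*y^3 - 11*y^2 + 380*y - 63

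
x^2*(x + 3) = x^3 + 3*x^2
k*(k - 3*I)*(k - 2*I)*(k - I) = k^4 - 6*I*k^3 - 11*k^2 + 6*I*k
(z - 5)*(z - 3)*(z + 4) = z^3 - 4*z^2 - 17*z + 60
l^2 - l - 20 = (l - 5)*(l + 4)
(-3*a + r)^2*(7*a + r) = 63*a^3 - 33*a^2*r + a*r^2 + r^3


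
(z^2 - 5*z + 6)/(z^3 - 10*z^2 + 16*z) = (z - 3)/(z*(z - 8))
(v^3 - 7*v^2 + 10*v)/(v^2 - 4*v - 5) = v*(v - 2)/(v + 1)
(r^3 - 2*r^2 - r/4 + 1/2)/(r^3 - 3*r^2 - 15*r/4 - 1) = (2*r^2 - 5*r + 2)/(2*r^2 - 7*r - 4)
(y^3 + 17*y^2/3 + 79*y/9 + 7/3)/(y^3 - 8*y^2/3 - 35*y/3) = (y^2 + 10*y/3 + 1)/(y*(y - 5))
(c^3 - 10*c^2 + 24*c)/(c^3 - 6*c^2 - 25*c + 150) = c*(c - 4)/(c^2 - 25)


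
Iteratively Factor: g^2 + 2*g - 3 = (g + 3)*(g - 1)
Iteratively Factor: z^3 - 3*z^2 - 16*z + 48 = (z - 4)*(z^2 + z - 12) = (z - 4)*(z - 3)*(z + 4)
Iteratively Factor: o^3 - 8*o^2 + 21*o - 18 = (o - 2)*(o^2 - 6*o + 9) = (o - 3)*(o - 2)*(o - 3)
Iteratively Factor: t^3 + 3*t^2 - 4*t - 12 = (t - 2)*(t^2 + 5*t + 6) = (t - 2)*(t + 2)*(t + 3)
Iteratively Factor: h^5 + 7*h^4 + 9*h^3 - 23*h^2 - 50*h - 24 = (h + 4)*(h^4 + 3*h^3 - 3*h^2 - 11*h - 6) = (h + 1)*(h + 4)*(h^3 + 2*h^2 - 5*h - 6) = (h + 1)^2*(h + 4)*(h^2 + h - 6) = (h - 2)*(h + 1)^2*(h + 4)*(h + 3)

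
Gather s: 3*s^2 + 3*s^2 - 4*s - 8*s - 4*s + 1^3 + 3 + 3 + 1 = 6*s^2 - 16*s + 8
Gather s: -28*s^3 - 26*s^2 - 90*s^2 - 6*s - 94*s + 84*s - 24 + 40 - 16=-28*s^3 - 116*s^2 - 16*s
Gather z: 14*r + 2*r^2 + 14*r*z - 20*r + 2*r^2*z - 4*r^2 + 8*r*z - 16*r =-2*r^2 - 22*r + z*(2*r^2 + 22*r)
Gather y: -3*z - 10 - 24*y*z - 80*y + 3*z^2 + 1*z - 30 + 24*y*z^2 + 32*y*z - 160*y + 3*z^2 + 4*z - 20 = y*(24*z^2 + 8*z - 240) + 6*z^2 + 2*z - 60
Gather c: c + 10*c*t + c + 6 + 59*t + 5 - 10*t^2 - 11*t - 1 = c*(10*t + 2) - 10*t^2 + 48*t + 10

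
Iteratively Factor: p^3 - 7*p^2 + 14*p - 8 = (p - 1)*(p^2 - 6*p + 8) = (p - 4)*(p - 1)*(p - 2)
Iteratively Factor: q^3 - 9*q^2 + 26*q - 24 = (q - 3)*(q^2 - 6*q + 8) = (q - 4)*(q - 3)*(q - 2)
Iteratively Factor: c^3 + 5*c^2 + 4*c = (c + 1)*(c^2 + 4*c) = c*(c + 1)*(c + 4)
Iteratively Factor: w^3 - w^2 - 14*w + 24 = (w - 2)*(w^2 + w - 12) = (w - 2)*(w + 4)*(w - 3)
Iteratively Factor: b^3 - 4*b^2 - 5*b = (b)*(b^2 - 4*b - 5) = b*(b + 1)*(b - 5)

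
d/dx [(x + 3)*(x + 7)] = 2*x + 10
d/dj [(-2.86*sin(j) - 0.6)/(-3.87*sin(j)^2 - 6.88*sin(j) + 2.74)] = (-4.644*sin(j) + 5.5341*cos(2*j) - 17.4985)*cos(j)/(3.87*sin(j)^2 + 6.88*sin(j) - 2.74)^2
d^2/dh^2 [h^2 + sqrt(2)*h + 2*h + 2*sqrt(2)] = 2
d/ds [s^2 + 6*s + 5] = 2*s + 6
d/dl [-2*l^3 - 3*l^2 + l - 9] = -6*l^2 - 6*l + 1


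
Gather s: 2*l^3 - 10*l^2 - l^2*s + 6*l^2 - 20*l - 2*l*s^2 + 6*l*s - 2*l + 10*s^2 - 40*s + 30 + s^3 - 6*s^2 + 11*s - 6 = 2*l^3 - 4*l^2 - 22*l + s^3 + s^2*(4 - 2*l) + s*(-l^2 + 6*l - 29) + 24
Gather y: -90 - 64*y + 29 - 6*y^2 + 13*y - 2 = -6*y^2 - 51*y - 63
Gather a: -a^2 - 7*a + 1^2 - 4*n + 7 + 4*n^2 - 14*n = -a^2 - 7*a + 4*n^2 - 18*n + 8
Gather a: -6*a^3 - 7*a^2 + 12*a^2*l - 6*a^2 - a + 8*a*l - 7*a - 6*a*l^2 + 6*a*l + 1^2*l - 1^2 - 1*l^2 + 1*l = -6*a^3 + a^2*(12*l - 13) + a*(-6*l^2 + 14*l - 8) - l^2 + 2*l - 1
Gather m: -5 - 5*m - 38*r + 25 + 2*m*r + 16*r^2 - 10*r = m*(2*r - 5) + 16*r^2 - 48*r + 20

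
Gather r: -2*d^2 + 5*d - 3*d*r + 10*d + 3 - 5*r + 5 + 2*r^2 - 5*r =-2*d^2 + 15*d + 2*r^2 + r*(-3*d - 10) + 8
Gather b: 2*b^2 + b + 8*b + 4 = 2*b^2 + 9*b + 4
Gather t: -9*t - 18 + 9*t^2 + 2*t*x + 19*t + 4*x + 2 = 9*t^2 + t*(2*x + 10) + 4*x - 16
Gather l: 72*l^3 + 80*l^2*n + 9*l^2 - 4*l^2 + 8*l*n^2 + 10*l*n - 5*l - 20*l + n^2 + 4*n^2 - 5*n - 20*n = 72*l^3 + l^2*(80*n + 5) + l*(8*n^2 + 10*n - 25) + 5*n^2 - 25*n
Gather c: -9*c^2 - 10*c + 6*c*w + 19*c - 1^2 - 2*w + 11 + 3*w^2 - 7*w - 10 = -9*c^2 + c*(6*w + 9) + 3*w^2 - 9*w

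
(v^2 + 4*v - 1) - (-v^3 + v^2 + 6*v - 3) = v^3 - 2*v + 2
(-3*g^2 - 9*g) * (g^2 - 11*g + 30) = -3*g^4 + 24*g^3 + 9*g^2 - 270*g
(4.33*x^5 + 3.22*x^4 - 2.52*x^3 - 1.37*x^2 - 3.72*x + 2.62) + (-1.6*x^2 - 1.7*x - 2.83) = 4.33*x^5 + 3.22*x^4 - 2.52*x^3 - 2.97*x^2 - 5.42*x - 0.21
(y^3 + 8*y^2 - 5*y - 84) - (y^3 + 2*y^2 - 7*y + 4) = 6*y^2 + 2*y - 88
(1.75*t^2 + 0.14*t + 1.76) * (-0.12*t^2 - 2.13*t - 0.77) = -0.21*t^4 - 3.7443*t^3 - 1.8569*t^2 - 3.8566*t - 1.3552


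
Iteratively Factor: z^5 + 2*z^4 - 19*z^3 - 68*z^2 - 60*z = (z + 3)*(z^4 - z^3 - 16*z^2 - 20*z) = (z + 2)*(z + 3)*(z^3 - 3*z^2 - 10*z) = z*(z + 2)*(z + 3)*(z^2 - 3*z - 10) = z*(z + 2)^2*(z + 3)*(z - 5)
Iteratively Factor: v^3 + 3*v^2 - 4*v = (v - 1)*(v^2 + 4*v) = (v - 1)*(v + 4)*(v)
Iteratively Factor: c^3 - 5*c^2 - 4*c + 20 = (c - 5)*(c^2 - 4) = (c - 5)*(c - 2)*(c + 2)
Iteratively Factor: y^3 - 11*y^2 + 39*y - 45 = (y - 3)*(y^2 - 8*y + 15) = (y - 5)*(y - 3)*(y - 3)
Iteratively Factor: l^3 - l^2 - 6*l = (l - 3)*(l^2 + 2*l) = l*(l - 3)*(l + 2)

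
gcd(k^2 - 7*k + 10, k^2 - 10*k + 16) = k - 2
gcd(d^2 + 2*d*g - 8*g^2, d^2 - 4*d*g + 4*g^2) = d - 2*g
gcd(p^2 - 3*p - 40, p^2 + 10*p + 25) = p + 5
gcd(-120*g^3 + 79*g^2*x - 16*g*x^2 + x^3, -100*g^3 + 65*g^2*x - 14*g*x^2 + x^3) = -5*g + x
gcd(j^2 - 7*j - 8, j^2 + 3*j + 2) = j + 1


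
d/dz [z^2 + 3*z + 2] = 2*z + 3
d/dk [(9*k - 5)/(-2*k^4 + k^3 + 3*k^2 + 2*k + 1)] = (-18*k^4 + 9*k^3 + 27*k^2 + 18*k - (9*k - 5)*(-8*k^3 + 3*k^2 + 6*k + 2) + 9)/(-2*k^4 + k^3 + 3*k^2 + 2*k + 1)^2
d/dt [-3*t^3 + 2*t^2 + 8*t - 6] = -9*t^2 + 4*t + 8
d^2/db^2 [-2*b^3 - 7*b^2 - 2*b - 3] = -12*b - 14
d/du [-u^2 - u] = -2*u - 1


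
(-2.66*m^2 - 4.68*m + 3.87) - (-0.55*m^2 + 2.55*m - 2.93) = -2.11*m^2 - 7.23*m + 6.8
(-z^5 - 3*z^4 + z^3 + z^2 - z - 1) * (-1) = z^5 + 3*z^4 - z^3 - z^2 + z + 1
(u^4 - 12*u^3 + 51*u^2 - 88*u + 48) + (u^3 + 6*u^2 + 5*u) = u^4 - 11*u^3 + 57*u^2 - 83*u + 48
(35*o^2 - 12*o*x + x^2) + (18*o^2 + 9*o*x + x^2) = 53*o^2 - 3*o*x + 2*x^2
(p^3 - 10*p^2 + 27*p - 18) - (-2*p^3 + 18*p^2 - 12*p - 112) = 3*p^3 - 28*p^2 + 39*p + 94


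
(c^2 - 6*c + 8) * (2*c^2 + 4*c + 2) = 2*c^4 - 8*c^3 - 6*c^2 + 20*c + 16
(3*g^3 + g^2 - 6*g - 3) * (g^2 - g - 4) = 3*g^5 - 2*g^4 - 19*g^3 - g^2 + 27*g + 12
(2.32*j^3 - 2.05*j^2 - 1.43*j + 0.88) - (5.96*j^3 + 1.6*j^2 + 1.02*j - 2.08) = -3.64*j^3 - 3.65*j^2 - 2.45*j + 2.96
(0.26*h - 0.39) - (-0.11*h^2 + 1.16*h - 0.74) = 0.11*h^2 - 0.9*h + 0.35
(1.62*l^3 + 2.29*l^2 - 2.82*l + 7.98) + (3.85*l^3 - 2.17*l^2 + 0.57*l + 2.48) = 5.47*l^3 + 0.12*l^2 - 2.25*l + 10.46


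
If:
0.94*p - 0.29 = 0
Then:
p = 0.31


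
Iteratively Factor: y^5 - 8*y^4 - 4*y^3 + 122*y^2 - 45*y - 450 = (y - 5)*(y^4 - 3*y^3 - 19*y^2 + 27*y + 90) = (y - 5)*(y + 2)*(y^3 - 5*y^2 - 9*y + 45) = (y - 5)*(y - 3)*(y + 2)*(y^2 - 2*y - 15) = (y - 5)^2*(y - 3)*(y + 2)*(y + 3)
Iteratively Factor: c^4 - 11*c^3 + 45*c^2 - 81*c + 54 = (c - 3)*(c^3 - 8*c^2 + 21*c - 18) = (c - 3)^2*(c^2 - 5*c + 6) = (c - 3)^2*(c - 2)*(c - 3)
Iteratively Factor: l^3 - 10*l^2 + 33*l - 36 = (l - 3)*(l^2 - 7*l + 12) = (l - 4)*(l - 3)*(l - 3)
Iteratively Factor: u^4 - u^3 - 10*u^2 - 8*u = (u + 1)*(u^3 - 2*u^2 - 8*u) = (u + 1)*(u + 2)*(u^2 - 4*u) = (u - 4)*(u + 1)*(u + 2)*(u)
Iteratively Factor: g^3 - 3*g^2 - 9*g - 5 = (g - 5)*(g^2 + 2*g + 1) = (g - 5)*(g + 1)*(g + 1)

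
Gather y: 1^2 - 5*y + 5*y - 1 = 0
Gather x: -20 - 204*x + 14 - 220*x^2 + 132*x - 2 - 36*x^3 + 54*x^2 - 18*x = -36*x^3 - 166*x^2 - 90*x - 8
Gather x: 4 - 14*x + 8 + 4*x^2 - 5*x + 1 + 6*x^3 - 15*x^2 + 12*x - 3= 6*x^3 - 11*x^2 - 7*x + 10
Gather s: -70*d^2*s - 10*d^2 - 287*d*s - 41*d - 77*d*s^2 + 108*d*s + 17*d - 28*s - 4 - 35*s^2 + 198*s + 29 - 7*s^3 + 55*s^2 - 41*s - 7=-10*d^2 - 24*d - 7*s^3 + s^2*(20 - 77*d) + s*(-70*d^2 - 179*d + 129) + 18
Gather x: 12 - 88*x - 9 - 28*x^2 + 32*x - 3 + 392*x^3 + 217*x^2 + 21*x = 392*x^3 + 189*x^2 - 35*x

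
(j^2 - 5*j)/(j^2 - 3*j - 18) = j*(5 - j)/(-j^2 + 3*j + 18)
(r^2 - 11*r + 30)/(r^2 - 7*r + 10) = (r - 6)/(r - 2)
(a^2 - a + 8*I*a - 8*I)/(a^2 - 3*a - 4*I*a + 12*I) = (a^2 - a + 8*I*a - 8*I)/(a^2 - 3*a - 4*I*a + 12*I)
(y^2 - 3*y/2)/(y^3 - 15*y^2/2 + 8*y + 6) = y*(2*y - 3)/(2*y^3 - 15*y^2 + 16*y + 12)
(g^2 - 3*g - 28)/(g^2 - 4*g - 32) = (g - 7)/(g - 8)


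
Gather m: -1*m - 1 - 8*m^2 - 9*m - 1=-8*m^2 - 10*m - 2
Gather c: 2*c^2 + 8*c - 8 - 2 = 2*c^2 + 8*c - 10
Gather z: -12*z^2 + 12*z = -12*z^2 + 12*z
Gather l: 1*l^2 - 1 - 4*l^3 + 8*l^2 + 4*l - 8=-4*l^3 + 9*l^2 + 4*l - 9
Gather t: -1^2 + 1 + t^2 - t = t^2 - t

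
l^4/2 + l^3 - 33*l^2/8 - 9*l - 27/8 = (l/2 + 1/4)*(l - 3)*(l + 3/2)*(l + 3)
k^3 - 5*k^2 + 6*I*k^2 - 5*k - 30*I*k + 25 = (k - 5)*(k + I)*(k + 5*I)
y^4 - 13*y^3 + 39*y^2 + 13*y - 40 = (y - 8)*(y - 5)*(y - 1)*(y + 1)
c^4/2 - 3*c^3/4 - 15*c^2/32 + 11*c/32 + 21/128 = (c/2 + 1/4)*(c - 7/4)*(c - 3/4)*(c + 1/2)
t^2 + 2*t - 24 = (t - 4)*(t + 6)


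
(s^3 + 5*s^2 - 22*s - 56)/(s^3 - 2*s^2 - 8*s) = (s + 7)/s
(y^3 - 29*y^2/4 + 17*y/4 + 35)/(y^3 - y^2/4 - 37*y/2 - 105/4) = (y - 4)/(y + 3)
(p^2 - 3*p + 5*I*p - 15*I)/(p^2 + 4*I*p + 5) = (p - 3)/(p - I)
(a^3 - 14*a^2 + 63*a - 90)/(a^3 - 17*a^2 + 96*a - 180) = (a - 3)/(a - 6)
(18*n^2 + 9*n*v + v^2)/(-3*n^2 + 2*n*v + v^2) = (6*n + v)/(-n + v)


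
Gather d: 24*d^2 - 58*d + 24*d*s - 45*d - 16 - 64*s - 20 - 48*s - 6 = 24*d^2 + d*(24*s - 103) - 112*s - 42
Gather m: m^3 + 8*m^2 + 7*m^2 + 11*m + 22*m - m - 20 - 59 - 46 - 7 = m^3 + 15*m^2 + 32*m - 132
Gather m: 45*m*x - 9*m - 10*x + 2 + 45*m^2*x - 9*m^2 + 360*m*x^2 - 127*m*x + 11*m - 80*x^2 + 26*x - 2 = m^2*(45*x - 9) + m*(360*x^2 - 82*x + 2) - 80*x^2 + 16*x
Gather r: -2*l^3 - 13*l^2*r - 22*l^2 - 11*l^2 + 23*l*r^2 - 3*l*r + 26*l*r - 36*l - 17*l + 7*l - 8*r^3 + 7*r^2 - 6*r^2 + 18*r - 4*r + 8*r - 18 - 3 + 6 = -2*l^3 - 33*l^2 - 46*l - 8*r^3 + r^2*(23*l + 1) + r*(-13*l^2 + 23*l + 22) - 15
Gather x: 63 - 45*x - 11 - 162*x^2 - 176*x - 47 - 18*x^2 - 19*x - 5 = -180*x^2 - 240*x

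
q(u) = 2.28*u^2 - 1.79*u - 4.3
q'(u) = 4.56*u - 1.79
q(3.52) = 17.65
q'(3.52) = 14.26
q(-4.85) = 58.01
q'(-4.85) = -23.91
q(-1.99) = 8.29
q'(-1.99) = -10.86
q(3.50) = 17.36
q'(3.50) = 14.17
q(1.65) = -1.05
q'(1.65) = 5.73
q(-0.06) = -4.18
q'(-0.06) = -2.06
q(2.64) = 6.87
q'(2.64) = 10.25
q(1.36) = -2.52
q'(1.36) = 4.41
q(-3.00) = 21.59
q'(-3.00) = -15.47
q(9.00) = 164.27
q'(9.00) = 39.25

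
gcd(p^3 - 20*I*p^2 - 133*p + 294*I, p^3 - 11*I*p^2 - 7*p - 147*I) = p^2 - 14*I*p - 49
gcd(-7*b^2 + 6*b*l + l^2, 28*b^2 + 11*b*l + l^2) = 7*b + l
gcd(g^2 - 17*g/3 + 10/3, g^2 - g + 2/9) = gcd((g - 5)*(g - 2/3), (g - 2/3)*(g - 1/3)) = g - 2/3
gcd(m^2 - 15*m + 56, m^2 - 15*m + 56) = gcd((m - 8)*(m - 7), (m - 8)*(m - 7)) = m^2 - 15*m + 56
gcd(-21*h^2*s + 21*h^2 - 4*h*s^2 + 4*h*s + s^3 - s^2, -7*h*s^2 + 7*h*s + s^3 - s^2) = -7*h*s + 7*h + s^2 - s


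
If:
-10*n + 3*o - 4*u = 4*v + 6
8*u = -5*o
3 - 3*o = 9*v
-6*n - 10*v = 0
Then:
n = 5/23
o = 32/23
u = -20/23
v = -3/23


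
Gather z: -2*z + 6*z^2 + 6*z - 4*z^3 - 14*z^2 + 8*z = -4*z^3 - 8*z^2 + 12*z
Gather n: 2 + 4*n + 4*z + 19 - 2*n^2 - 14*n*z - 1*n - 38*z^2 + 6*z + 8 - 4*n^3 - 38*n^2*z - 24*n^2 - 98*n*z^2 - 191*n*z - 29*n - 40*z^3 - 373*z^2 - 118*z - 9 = -4*n^3 + n^2*(-38*z - 26) + n*(-98*z^2 - 205*z - 26) - 40*z^3 - 411*z^2 - 108*z + 20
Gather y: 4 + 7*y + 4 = 7*y + 8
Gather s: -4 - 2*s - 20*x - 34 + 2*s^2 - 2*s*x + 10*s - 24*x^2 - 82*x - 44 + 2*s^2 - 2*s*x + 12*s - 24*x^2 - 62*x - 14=4*s^2 + s*(20 - 4*x) - 48*x^2 - 164*x - 96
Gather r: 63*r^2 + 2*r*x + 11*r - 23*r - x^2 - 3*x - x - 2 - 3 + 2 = 63*r^2 + r*(2*x - 12) - x^2 - 4*x - 3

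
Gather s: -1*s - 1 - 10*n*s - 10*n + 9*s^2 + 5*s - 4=-10*n + 9*s^2 + s*(4 - 10*n) - 5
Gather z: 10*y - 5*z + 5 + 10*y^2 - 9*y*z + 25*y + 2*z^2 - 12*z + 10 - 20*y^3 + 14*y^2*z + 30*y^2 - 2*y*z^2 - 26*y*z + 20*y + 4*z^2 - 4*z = -20*y^3 + 40*y^2 + 55*y + z^2*(6 - 2*y) + z*(14*y^2 - 35*y - 21) + 15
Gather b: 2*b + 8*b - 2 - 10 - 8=10*b - 20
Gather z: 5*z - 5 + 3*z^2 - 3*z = 3*z^2 + 2*z - 5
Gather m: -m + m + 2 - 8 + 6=0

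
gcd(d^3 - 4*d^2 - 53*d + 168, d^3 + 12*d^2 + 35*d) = d + 7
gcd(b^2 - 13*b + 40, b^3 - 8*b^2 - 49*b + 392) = b - 8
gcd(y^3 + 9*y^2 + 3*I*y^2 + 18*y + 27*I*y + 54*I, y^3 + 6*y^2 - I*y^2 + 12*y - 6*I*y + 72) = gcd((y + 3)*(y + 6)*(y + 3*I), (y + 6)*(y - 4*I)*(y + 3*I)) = y^2 + y*(6 + 3*I) + 18*I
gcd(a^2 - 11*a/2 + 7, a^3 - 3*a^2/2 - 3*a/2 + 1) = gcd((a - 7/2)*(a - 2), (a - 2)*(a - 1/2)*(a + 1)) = a - 2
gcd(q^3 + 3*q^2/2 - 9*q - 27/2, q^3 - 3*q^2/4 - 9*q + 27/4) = q^2 - 9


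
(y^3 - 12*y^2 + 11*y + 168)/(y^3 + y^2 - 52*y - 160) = (y^2 - 4*y - 21)/(y^2 + 9*y + 20)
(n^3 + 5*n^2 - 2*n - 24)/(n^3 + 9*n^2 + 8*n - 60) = (n^2 + 7*n + 12)/(n^2 + 11*n + 30)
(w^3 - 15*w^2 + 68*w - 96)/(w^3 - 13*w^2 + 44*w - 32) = (w - 3)/(w - 1)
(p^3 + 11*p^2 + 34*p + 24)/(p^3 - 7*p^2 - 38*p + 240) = (p^2 + 5*p + 4)/(p^2 - 13*p + 40)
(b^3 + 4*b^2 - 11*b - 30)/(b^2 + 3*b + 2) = (b^2 + 2*b - 15)/(b + 1)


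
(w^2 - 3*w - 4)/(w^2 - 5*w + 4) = (w + 1)/(w - 1)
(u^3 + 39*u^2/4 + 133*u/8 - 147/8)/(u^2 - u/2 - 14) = (4*u^2 + 25*u - 21)/(4*(u - 4))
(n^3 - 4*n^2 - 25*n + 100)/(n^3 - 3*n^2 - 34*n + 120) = (n + 5)/(n + 6)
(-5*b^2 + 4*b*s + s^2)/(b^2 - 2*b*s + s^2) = (5*b + s)/(-b + s)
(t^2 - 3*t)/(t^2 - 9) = t/(t + 3)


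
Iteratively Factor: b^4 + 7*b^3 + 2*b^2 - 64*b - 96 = (b + 4)*(b^3 + 3*b^2 - 10*b - 24) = (b + 2)*(b + 4)*(b^2 + b - 12) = (b - 3)*(b + 2)*(b + 4)*(b + 4)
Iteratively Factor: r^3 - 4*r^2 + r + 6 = (r + 1)*(r^2 - 5*r + 6) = (r - 3)*(r + 1)*(r - 2)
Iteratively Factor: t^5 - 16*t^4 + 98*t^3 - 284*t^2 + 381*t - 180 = (t - 4)*(t^4 - 12*t^3 + 50*t^2 - 84*t + 45) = (t - 4)*(t - 1)*(t^3 - 11*t^2 + 39*t - 45) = (t - 4)*(t - 3)*(t - 1)*(t^2 - 8*t + 15) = (t - 5)*(t - 4)*(t - 3)*(t - 1)*(t - 3)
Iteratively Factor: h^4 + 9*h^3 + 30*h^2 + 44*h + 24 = (h + 2)*(h^3 + 7*h^2 + 16*h + 12) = (h + 2)^2*(h^2 + 5*h + 6) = (h + 2)^3*(h + 3)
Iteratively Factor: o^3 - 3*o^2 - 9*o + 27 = (o + 3)*(o^2 - 6*o + 9) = (o - 3)*(o + 3)*(o - 3)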